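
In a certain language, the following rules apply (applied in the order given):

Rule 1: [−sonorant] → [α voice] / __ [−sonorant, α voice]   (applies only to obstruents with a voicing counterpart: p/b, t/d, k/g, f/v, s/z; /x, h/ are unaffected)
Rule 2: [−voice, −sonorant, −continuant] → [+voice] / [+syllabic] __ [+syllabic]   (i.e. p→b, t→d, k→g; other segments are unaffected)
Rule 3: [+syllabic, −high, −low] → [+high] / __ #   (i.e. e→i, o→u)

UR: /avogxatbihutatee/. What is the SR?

avokxadbihudadei

Rule 1 (regressive voicing assimilation): /g/ precedes the voiceless obstruent /x/, so it devoices to [k] by assimilation. /t/ precedes the voiced obstruent /b/, so it voices to [d] by assimilation. /avogxatbihutatee/ → avokxadbihutatee.
Rule 2 (intervocalic voicing): /t/ is a voiceless stop between vowels /u/ and /a/, so it voices to [d]. /t/ is a voiceless stop between vowels /a/ and /e/, so it voices to [d]. /avokxadbihutatee/ → avokxadbihudadee.
Rule 3 (final vowel raising): /e/ is a mid vowel in word-final position, so it raises to [i]. /avokxadbihudadee/ → avokxadbihudadei.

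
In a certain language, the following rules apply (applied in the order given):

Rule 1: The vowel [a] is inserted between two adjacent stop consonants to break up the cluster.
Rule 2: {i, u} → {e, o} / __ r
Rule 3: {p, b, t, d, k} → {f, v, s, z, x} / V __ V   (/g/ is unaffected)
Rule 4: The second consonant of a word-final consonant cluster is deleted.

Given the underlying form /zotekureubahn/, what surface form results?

Rule 1 (stop-cluster a-epenthesis): no segment meets the environment; /zotekureubahn/ is unchanged.
Rule 2 (pre-rhotic lowering): /u/ is a high vowel immediately before /r/, so it lowers to [o]. /zotekureubahn/ → zotekoreubahn.
Rule 3 (intervocalic spirantization): /t/ is a stop between vowels /o/ and /e/, so it spirantizes to the fricative [s]. /k/ is a stop between vowels /e/ and /o/, so it spirantizes to the fricative [x]. /b/ is a stop between vowels /u/ and /a/, so it spirantizes to the fricative [v]. /zotekoreubahn/ → zosexoreuvahn.
Rule 4 (final cluster simplification): /n/ is the second consonant of a word-final cluster /hn/, so it deletes. /zosexoreuvahn/ → zosexoreuvah.

zosexoreuvah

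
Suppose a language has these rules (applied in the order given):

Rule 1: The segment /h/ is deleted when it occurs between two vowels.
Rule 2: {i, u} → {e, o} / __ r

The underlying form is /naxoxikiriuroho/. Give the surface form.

Rule 1 (intervocalic h-deletion): /h/ occurs between vowels /o/ and /o/, so it deletes. /naxoxikiriuroho/ → naxoxikiriuroo.
Rule 2 (pre-rhotic lowering): /i/ is a high vowel immediately before /r/, so it lowers to [e]. /u/ is a high vowel immediately before /r/, so it lowers to [o]. /naxoxikiriuroo/ → naxoxikerioroo.

naxoxikerioroo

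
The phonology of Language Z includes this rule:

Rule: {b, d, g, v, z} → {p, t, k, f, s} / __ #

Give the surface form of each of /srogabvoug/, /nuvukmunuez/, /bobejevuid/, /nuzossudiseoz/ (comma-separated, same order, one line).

/srogabvoug/: /g/ is a voiced obstruent in word-final position, so it devoices to [k]. → [srogabvouk].
/nuvukmunuez/: /z/ is a voiced obstruent in word-final position, so it devoices to [s]. → [nuvukmunues].
/bobejevuid/: /d/ is a voiced obstruent in word-final position, so it devoices to [t]. → [bobejevuit].
/nuzossudiseoz/: /z/ is a voiced obstruent in word-final position, so it devoices to [s]. → [nuzossudiseos].

srogabvouk, nuvukmunues, bobejevuit, nuzossudiseos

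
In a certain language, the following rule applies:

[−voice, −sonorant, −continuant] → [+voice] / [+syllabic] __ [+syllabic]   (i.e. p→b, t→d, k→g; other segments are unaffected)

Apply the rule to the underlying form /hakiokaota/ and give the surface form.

/k/ is a voiceless stop between vowels /a/ and /i/, so it voices to [g].
/k/ is a voiceless stop between vowels /o/ and /a/, so it voices to [g].
/t/ is a voiceless stop between vowels /o/ and /a/, so it voices to [d].
Surface form: [hagiogaoda].

hagiogaoda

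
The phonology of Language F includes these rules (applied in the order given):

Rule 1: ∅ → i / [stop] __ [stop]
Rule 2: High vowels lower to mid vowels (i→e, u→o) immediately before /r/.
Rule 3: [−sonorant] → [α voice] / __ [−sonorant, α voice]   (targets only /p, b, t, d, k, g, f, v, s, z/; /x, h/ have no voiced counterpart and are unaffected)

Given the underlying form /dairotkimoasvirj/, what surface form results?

daerotikimoazverj

Rule 1 (stop-cluster i-epenthesis): /t/ and /k/ form a stop–stop cluster, so [i] is inserted between them. /dairotkimoasvirj/ → dairotikimoasvirj.
Rule 2 (pre-rhotic lowering): /i/ is a high vowel immediately before /r/, so it lowers to [e]. /i/ is a high vowel immediately before /r/, so it lowers to [e]. /dairotikimoasvirj/ → daerotikimoasverj.
Rule 3 (regressive voicing assimilation): /s/ precedes the voiced obstruent /v/, so it voices to [z] by assimilation. /daerotikimoasverj/ → daerotikimoazverj.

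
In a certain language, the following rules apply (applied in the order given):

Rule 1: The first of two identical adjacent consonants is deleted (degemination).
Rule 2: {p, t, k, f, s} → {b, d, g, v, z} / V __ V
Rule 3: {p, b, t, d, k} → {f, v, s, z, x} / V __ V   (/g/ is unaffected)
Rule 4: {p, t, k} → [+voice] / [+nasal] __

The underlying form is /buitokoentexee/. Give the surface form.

buizogoendexee

Rule 1 (degemination): no segment meets the environment; /buitokoentexee/ is unchanged.
Rule 2 (intervocalic voicing): /t/ is a voiceless obstruent between vowels /i/ and /o/, so it voices to [d]. /k/ is a voiceless obstruent between vowels /o/ and /o/, so it voices to [g]. /buitokoentexee/ → buidogoentexee.
Rule 3 (intervocalic spirantization): /d/ is a stop between vowels /i/ and /o/, so it spirantizes to the fricative [z]. /buidogoentexee/ → buizogoentexee.
Rule 4 (post-nasal voicing): /t/ is a voiceless stop immediately after the nasal /n/, so it voices to [d]. /buizogoentexee/ → buizogoendexee.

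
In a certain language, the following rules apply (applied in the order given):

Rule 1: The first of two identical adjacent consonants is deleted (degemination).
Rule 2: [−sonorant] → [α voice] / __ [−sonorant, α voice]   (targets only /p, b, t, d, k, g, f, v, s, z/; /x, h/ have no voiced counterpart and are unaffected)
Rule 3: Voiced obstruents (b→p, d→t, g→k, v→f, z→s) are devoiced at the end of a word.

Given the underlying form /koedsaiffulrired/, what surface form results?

koetsaifulriret

Rule 1 (degemination): /ff/ is a geminate; the first /f/ deletes. /koedsaiffulrired/ → koedsaifulrired.
Rule 2 (regressive voicing assimilation): /d/ precedes the voiceless obstruent /s/, so it devoices to [t] by assimilation. /koedsaifulrired/ → koetsaifulrired.
Rule 3 (final devoicing): /d/ is a voiced obstruent in word-final position, so it devoices to [t]. /koetsaifulrired/ → koetsaifulriret.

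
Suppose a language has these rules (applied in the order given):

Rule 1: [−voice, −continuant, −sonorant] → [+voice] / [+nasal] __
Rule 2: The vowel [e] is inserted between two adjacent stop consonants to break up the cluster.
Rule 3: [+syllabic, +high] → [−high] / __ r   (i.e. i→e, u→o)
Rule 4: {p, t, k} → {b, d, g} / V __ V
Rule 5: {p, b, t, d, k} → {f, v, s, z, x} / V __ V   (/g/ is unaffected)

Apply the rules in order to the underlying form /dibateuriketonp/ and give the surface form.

divazeorigezonb

Rule 1 (post-nasal voicing): /p/ is a voiceless stop immediately after the nasal /n/, so it voices to [b]. /dibateuriketonp/ → dibateuriketonb.
Rule 2 (stop-cluster e-epenthesis): no segment meets the environment; /dibateuriketonb/ is unchanged.
Rule 3 (pre-rhotic lowering): /u/ is a high vowel immediately before /r/, so it lowers to [o]. /dibateuriketonb/ → dibateoriketonb.
Rule 4 (intervocalic voicing): /t/ is a voiceless stop between vowels /a/ and /e/, so it voices to [d]. /k/ is a voiceless stop between vowels /i/ and /e/, so it voices to [g]. /t/ is a voiceless stop between vowels /e/ and /o/, so it voices to [d]. /dibateoriketonb/ → dibadeorigedonb.
Rule 5 (intervocalic spirantization): /b/ is a stop between vowels /i/ and /a/, so it spirantizes to the fricative [v]. /d/ is a stop between vowels /a/ and /e/, so it spirantizes to the fricative [z]. /d/ is a stop between vowels /e/ and /o/, so it spirantizes to the fricative [z]. /dibadeorigedonb/ → divazeorigezonb.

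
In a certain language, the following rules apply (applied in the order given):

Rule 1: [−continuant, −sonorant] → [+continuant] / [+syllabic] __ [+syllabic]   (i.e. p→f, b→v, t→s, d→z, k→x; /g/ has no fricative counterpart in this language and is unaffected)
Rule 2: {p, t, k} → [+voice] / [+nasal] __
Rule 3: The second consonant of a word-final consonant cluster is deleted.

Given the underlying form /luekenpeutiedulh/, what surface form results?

luexenbeusiezul

Rule 1 (intervocalic spirantization): /k/ is a stop between vowels /e/ and /e/, so it spirantizes to the fricative [x]. /t/ is a stop between vowels /u/ and /i/, so it spirantizes to the fricative [s]. /d/ is a stop between vowels /e/ and /u/, so it spirantizes to the fricative [z]. /luekenpeutiedulh/ → luexenpeusiezulh.
Rule 2 (post-nasal voicing): /p/ is a voiceless stop immediately after the nasal /n/, so it voices to [b]. /luexenpeusiezulh/ → luexenbeusiezulh.
Rule 3 (final cluster simplification): /h/ is the second consonant of a word-final cluster /lh/, so it deletes. /luexenbeusiezulh/ → luexenbeusiezul.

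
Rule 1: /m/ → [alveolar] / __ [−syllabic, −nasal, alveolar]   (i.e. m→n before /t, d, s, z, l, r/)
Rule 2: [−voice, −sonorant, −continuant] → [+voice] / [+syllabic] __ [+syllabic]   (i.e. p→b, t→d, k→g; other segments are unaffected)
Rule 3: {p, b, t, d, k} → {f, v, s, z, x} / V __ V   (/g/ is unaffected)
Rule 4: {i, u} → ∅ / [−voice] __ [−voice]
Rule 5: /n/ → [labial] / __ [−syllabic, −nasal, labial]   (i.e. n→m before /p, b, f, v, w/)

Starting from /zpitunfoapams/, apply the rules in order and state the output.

Rule 1 (nasal place assimilation): /m/ precedes the alveolar consonant /s/, so it assimilates in place to [n]. /zpitunfoapams/ → zpitunfoapans.
Rule 2 (intervocalic voicing): /t/ is a voiceless stop between vowels /i/ and /u/, so it voices to [d]. /p/ is a voiceless stop between vowels /a/ and /a/, so it voices to [b]. /zpitunfoapans/ → zpidunfoabans.
Rule 3 (intervocalic spirantization): /d/ is a stop between vowels /i/ and /u/, so it spirantizes to the fricative [z]. /b/ is a stop between vowels /a/ and /a/, so it spirantizes to the fricative [v]. /zpidunfoabans/ → zpizunfoavans.
Rule 4 (high vowel syncope): no segment meets the environment; /zpizunfoavans/ is unchanged.
Rule 5 (nasal place assimilation): /n/ precedes the labial consonant /f/, so it assimilates in place to [m]. /zpizunfoavans/ → zpizumfoavans.

zpizumfoavans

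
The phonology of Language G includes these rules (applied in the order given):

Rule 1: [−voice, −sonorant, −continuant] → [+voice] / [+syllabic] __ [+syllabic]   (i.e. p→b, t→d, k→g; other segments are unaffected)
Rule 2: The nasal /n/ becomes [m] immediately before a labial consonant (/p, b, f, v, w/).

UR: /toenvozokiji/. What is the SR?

toemvozogiji

Rule 1 (intervocalic voicing): /k/ is a voiceless stop between vowels /o/ and /i/, so it voices to [g]. /toenvozokiji/ → toenvozogiji.
Rule 2 (nasal place assimilation): /n/ precedes the labial consonant /v/, so it assimilates in place to [m]. /toenvozogiji/ → toemvozogiji.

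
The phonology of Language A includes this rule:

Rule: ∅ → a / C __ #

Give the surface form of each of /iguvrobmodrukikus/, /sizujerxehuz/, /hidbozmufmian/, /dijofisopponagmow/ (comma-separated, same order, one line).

iguvrobmodrukikusa, sizujerxehuza, hidbozmufmiana, dijofisopponagmowa

/iguvrobmodrukikus/: the form ends in the consonant /s/, so [a] is inserted word-finally. → [iguvrobmodrukikusa].
/sizujerxehuz/: the form ends in the consonant /z/, so [a] is inserted word-finally. → [sizujerxehuza].
/hidbozmufmian/: the form ends in the consonant /n/, so [a] is inserted word-finally. → [hidbozmufmiana].
/dijofisopponagmow/: the form ends in the consonant /w/, so [a] is inserted word-finally. → [dijofisopponagmowa].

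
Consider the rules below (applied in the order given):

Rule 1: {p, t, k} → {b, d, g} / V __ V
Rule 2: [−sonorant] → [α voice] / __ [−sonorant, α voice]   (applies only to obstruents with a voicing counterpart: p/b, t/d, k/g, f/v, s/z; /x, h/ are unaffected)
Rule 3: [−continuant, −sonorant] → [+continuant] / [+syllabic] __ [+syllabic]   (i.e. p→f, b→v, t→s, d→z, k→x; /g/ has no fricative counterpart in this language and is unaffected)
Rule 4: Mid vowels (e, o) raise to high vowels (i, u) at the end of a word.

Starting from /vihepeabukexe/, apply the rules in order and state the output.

viheveavugexi

Rule 1 (intervocalic voicing): /p/ is a voiceless stop between vowels /e/ and /e/, so it voices to [b]. /k/ is a voiceless stop between vowels /u/ and /e/, so it voices to [g]. /vihepeabukexe/ → vihebeabugexe.
Rule 2 (regressive voicing assimilation): no segment meets the environment; /vihebeabugexe/ is unchanged.
Rule 3 (intervocalic spirantization): /b/ is a stop between vowels /e/ and /e/, so it spirantizes to the fricative [v]. /b/ is a stop between vowels /a/ and /u/, so it spirantizes to the fricative [v]. /vihebeabugexe/ → viheveavugexe.
Rule 4 (final vowel raising): /e/ is a mid vowel in word-final position, so it raises to [i]. /viheveavugexe/ → viheveavugexi.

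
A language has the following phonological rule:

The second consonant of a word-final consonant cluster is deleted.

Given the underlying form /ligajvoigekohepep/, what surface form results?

No segment of /ligajvoigekohepep/ meets the structural description of the rule, so the form surfaces unchanged.

ligajvoigekohepep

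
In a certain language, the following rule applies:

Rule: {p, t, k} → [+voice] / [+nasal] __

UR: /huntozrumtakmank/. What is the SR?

Scanning /huntozrumtakmank/: /t/ is a voiceless stop immediately after the nasal /n/, so it voices to [d]; /t/ is a voiceless stop immediately after the nasal /m/, so it voices to [d]; /k/ at position 12 is not in the conditioning environment; /k/ is a voiceless stop immediately after the nasal /n/, so it voices to [g].
Result: [hundozrumdakmang].

hundozrumdakmang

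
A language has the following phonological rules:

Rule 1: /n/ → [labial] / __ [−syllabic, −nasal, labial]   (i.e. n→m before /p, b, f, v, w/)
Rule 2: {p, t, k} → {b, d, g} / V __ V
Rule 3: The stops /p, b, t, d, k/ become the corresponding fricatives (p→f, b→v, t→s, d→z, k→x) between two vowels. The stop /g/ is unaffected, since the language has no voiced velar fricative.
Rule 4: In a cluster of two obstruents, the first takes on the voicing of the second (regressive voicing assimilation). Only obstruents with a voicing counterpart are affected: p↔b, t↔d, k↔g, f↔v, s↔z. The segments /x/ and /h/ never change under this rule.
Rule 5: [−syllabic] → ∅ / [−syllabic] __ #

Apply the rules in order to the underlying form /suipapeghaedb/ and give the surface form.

Rule 1 (nasal place assimilation): no segment meets the environment; /suipapeghaedb/ is unchanged.
Rule 2 (intervocalic voicing): /p/ is a voiceless stop between vowels /i/ and /a/, so it voices to [b]. /p/ is a voiceless stop between vowels /a/ and /e/, so it voices to [b]. /suipapeghaedb/ → suibabeghaedb.
Rule 3 (intervocalic spirantization): /b/ is a stop between vowels /i/ and /a/, so it spirantizes to the fricative [v]. /b/ is a stop between vowels /a/ and /e/, so it spirantizes to the fricative [v]. /suibabeghaedb/ → suivaveghaedb.
Rule 4 (regressive voicing assimilation): /g/ precedes the voiceless obstruent /h/, so it devoices to [k] by assimilation. /suivaveghaedb/ → suivavekhaedb.
Rule 5 (final cluster simplification): /b/ is the second consonant of a word-final cluster /db/, so it deletes. /suivavekhaedb/ → suivavekhaed.

suivavekhaed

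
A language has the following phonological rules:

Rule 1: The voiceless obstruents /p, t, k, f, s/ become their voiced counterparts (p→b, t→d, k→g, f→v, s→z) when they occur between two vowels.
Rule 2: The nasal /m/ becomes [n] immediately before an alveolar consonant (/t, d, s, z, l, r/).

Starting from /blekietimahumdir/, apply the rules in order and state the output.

blegiedimahundir

Rule 1 (intervocalic voicing): /k/ is a voiceless obstruent between vowels /e/ and /i/, so it voices to [g]. /t/ is a voiceless obstruent between vowels /e/ and /i/, so it voices to [d]. /blekietimahumdir/ → blegiedimahumdir.
Rule 2 (nasal place assimilation): /m/ precedes the alveolar consonant /d/, so it assimilates in place to [n]. /blegiedimahumdir/ → blegiedimahundir.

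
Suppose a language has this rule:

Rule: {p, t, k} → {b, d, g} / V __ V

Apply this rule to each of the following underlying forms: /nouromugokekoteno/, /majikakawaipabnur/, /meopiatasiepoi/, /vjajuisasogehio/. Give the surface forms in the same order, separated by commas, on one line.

/nouromugokekoteno/: /k/ is a voiceless stop between vowels /o/ and /e/, so it voices to [g]. /k/ is a voiceless stop between vowels /e/ and /o/, so it voices to [g]. /t/ is a voiceless stop between vowels /o/ and /e/, so it voices to [d]. → [nouromugogegodeno].
/majikakawaipabnur/: /k/ is a voiceless stop between vowels /i/ and /a/, so it voices to [g]. /k/ is a voiceless stop between vowels /a/ and /a/, so it voices to [g]. /p/ is a voiceless stop between vowels /i/ and /a/, so it voices to [b]. → [majigagawaibabnur].
/meopiatasiepoi/: /p/ is a voiceless stop between vowels /o/ and /i/, so it voices to [b]. /t/ is a voiceless stop between vowels /a/ and /a/, so it voices to [d]. /p/ is a voiceless stop between vowels /e/ and /o/, so it voices to [b]. → [meobiadasieboi].
/vjajuisasogehio/: the rule's environment is not met; surfaces unchanged as [vjajuisasogehio].

nouromugogegodeno, majigagawaibabnur, meobiadasieboi, vjajuisasogehio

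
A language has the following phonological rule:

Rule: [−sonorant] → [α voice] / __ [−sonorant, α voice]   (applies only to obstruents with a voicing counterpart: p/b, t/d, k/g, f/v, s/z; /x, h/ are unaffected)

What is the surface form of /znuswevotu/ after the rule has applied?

No segment of /znuswevotu/ meets the structural description of the rule, so the form surfaces unchanged.

znuswevotu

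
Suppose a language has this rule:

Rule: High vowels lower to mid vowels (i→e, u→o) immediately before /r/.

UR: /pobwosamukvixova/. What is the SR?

No segment of /pobwosamukvixova/ meets the structural description of the rule, so the form surfaces unchanged.

pobwosamukvixova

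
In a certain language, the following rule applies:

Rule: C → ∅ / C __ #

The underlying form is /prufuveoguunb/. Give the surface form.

prufuveoguun

/b/ is the second consonant of a word-final cluster /nb/, so it deletes.
The other instances of /p/, /r/, /f/, /v/, /g/, /n/ do not occur in the required environment and remain unchanged.
Surface form: [prufuveoguun].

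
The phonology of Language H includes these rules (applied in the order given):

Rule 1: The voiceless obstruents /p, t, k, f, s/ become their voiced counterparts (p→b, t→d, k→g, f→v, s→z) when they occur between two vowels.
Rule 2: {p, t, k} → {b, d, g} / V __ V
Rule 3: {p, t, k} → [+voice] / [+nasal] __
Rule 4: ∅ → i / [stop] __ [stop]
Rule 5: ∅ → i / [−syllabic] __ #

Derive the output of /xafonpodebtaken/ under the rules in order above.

xavonbodebitageni

Rule 1 (intervocalic voicing): /f/ is a voiceless obstruent between vowels /a/ and /o/, so it voices to [v]. /k/ is a voiceless obstruent between vowels /a/ and /e/, so it voices to [g]. /xafonpodebtaken/ → xavonpodebtagen.
Rule 2 (intervocalic voicing): no segment meets the environment; /xavonpodebtagen/ is unchanged.
Rule 3 (post-nasal voicing): /p/ is a voiceless stop immediately after the nasal /n/, so it voices to [b]. /xavonpodebtagen/ → xavonbodebtagen.
Rule 4 (stop-cluster i-epenthesis): /b/ and /t/ form a stop–stop cluster, so [i] is inserted between them. /xavonbodebtagen/ → xavonbodebitagen.
Rule 5 (final i-epenthesis): the form ends in the consonant /n/, so [i] is inserted word-finally. /xavonbodebitagen/ → xavonbodebitageni.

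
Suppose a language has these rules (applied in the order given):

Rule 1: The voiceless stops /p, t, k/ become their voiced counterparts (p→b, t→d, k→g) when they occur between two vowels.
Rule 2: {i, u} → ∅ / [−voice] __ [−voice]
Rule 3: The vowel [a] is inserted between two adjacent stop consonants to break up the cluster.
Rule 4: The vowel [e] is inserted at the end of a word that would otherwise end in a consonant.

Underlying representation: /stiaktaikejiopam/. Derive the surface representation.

stiakataigejiobame

Rule 1 (intervocalic voicing): /k/ is a voiceless stop between vowels /i/ and /e/, so it voices to [g]. /p/ is a voiceless stop between vowels /o/ and /a/, so it voices to [b]. /stiaktaikejiopam/ → stiaktaigejiobam.
Rule 2 (high vowel syncope): no segment meets the environment; /stiaktaigejiobam/ is unchanged.
Rule 3 (stop-cluster a-epenthesis): /k/ and /t/ form a stop–stop cluster, so [a] is inserted between them. /stiaktaigejiobam/ → stiakataigejiobam.
Rule 4 (final e-epenthesis): the form ends in the consonant /m/, so [e] is inserted word-finally. /stiakataigejiobam/ → stiakataigejiobame.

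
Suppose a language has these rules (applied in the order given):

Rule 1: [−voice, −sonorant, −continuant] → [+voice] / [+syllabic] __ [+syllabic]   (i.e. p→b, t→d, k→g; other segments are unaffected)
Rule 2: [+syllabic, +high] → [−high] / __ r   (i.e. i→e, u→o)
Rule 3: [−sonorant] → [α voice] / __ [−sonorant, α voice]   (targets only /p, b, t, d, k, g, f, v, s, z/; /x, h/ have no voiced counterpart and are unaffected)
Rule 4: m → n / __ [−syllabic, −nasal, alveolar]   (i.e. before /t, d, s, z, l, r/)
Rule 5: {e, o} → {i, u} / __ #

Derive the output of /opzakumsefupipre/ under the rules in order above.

Rule 1 (intervocalic voicing): /k/ is a voiceless stop between vowels /a/ and /u/, so it voices to [g]. /p/ is a voiceless stop between vowels /u/ and /i/, so it voices to [b]. /opzakumsefupipre/ → opzagumsefubipre.
Rule 2 (pre-rhotic lowering): no segment meets the environment; /opzagumsefubipre/ is unchanged.
Rule 3 (regressive voicing assimilation): /p/ precedes the voiced obstruent /z/, so it voices to [b] by assimilation. /opzagumsefubipre/ → obzagumsefubipre.
Rule 4 (nasal place assimilation): /m/ precedes the alveolar consonant /s/, so it assimilates in place to [n]. /obzagumsefubipre/ → obzagunsefubipre.
Rule 5 (final vowel raising): /e/ is a mid vowel in word-final position, so it raises to [i]. /obzagunsefubipre/ → obzagunsefubipri.

obzagunsefubipri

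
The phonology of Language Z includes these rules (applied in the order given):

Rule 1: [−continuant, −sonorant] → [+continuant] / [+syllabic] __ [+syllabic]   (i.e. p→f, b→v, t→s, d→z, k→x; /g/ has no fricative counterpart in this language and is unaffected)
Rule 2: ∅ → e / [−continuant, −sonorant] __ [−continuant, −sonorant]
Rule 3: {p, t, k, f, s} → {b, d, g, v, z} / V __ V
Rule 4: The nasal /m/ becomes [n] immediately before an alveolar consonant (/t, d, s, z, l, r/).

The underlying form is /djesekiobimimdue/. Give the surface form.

Rule 1 (intervocalic spirantization): /k/ is a stop between vowels /e/ and /i/, so it spirantizes to the fricative [x]. /b/ is a stop between vowels /o/ and /i/, so it spirantizes to the fricative [v]. /djesekiobimimdue/ → djesexiovimimdue.
Rule 2 (stop-cluster e-epenthesis): no segment meets the environment; /djesexiovimimdue/ is unchanged.
Rule 3 (intervocalic voicing): /s/ is a voiceless obstruent between vowels /e/ and /e/, so it voices to [z]. /djesexiovimimdue/ → djezexiovimimdue.
Rule 4 (nasal place assimilation): /m/ precedes the alveolar consonant /d/, so it assimilates in place to [n]. /djezexiovimimdue/ → djezexiovimindue.

djezexiovimindue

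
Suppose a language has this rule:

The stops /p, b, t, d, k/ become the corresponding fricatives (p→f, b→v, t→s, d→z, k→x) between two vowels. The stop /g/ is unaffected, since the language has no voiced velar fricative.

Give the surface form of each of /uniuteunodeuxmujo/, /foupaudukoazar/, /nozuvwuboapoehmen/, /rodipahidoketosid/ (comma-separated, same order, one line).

/uniuteunodeuxmujo/: /t/ is a stop between vowels /u/ and /e/, so it spirantizes to the fricative [s]. /d/ is a stop between vowels /o/ and /e/, so it spirantizes to the fricative [z]. → [uniuseunozeuxmujo].
/foupaudukoazar/: /p/ is a stop between vowels /u/ and /a/, so it spirantizes to the fricative [f]. /d/ is a stop between vowels /u/ and /u/, so it spirantizes to the fricative [z]. /k/ is a stop between vowels /u/ and /o/, so it spirantizes to the fricative [x]. → [foufauzuxoazar].
/nozuvwuboapoehmen/: /b/ is a stop between vowels /u/ and /o/, so it spirantizes to the fricative [v]. /p/ is a stop between vowels /a/ and /o/, so it spirantizes to the fricative [f]. → [nozuvwuvoafoehmen].
/rodipahidoketosid/: /d/ is a stop between vowels /o/ and /i/, so it spirantizes to the fricative [z]. /p/ is a stop between vowels /i/ and /a/, so it spirantizes to the fricative [f]. /d/ is a stop between vowels /i/ and /o/, so it spirantizes to the fricative [z]. /k/ is a stop between vowels /o/ and /e/, so it spirantizes to the fricative [x]. /t/ is a stop between vowels /e/ and /o/, so it spirantizes to the fricative [s]. → [rozifahizoxesosid].

uniuseunozeuxmujo, foufauzuxoazar, nozuvwuvoafoehmen, rozifahizoxesosid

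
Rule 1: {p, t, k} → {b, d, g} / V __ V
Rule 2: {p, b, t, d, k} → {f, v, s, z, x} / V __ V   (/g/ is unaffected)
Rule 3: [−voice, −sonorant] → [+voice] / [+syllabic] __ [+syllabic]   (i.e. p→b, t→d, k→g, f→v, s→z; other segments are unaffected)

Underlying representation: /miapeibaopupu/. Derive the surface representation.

miaveivaovuvu

Rule 1 (intervocalic voicing): /p/ is a voiceless stop between vowels /a/ and /e/, so it voices to [b]. /p/ is a voiceless stop between vowels /o/ and /u/, so it voices to [b]. /p/ is a voiceless stop between vowels /u/ and /u/, so it voices to [b]. /miapeibaopupu/ → miabeibaobubu.
Rule 2 (intervocalic spirantization): /b/ is a stop between vowels /a/ and /e/, so it spirantizes to the fricative [v]. /b/ is a stop between vowels /i/ and /a/, so it spirantizes to the fricative [v]. /b/ is a stop between vowels /o/ and /u/, so it spirantizes to the fricative [v]. /b/ is a stop between vowels /u/ and /u/, so it spirantizes to the fricative [v]. /miabeibaobubu/ → miaveivaovuvu.
Rule 3 (intervocalic voicing): no segment meets the environment; /miaveivaovuvu/ is unchanged.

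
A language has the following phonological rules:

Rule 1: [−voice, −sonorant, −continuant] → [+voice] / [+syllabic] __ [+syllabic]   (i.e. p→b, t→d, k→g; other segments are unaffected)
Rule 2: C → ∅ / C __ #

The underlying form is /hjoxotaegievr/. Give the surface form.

Rule 1 (intervocalic voicing): /t/ is a voiceless stop between vowels /o/ and /a/, so it voices to [d]. /hjoxotaegievr/ → hjoxodaegievr.
Rule 2 (final cluster simplification): /r/ is the second consonant of a word-final cluster /vr/, so it deletes. /hjoxodaegievr/ → hjoxodaegiev.

hjoxodaegiev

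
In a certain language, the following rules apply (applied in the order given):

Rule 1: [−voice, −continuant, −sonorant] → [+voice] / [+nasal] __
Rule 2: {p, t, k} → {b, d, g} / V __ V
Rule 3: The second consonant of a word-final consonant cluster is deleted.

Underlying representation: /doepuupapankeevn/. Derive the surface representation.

doebuubabangeev

Rule 1 (post-nasal voicing): /k/ is a voiceless stop immediately after the nasal /n/, so it voices to [g]. /doepuupapankeevn/ → doepuupapangeevn.
Rule 2 (intervocalic voicing): /p/ is a voiceless stop between vowels /e/ and /u/, so it voices to [b]. /p/ is a voiceless stop between vowels /u/ and /a/, so it voices to [b]. /p/ is a voiceless stop between vowels /a/ and /a/, so it voices to [b]. /doepuupapangeevn/ → doebuubabangeevn.
Rule 3 (final cluster simplification): /n/ is the second consonant of a word-final cluster /vn/, so it deletes. /doebuubabangeevn/ → doebuubabangeev.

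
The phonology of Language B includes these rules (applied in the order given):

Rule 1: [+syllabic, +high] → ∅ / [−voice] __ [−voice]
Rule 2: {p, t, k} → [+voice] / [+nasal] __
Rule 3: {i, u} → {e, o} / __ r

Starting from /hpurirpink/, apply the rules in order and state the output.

Rule 1 (high vowel syncope): no segment meets the environment; /hpurirpink/ is unchanged.
Rule 2 (post-nasal voicing): /k/ is a voiceless stop immediately after the nasal /n/, so it voices to [g]. /hpurirpink/ → hpurirping.
Rule 3 (pre-rhotic lowering): /u/ is a high vowel immediately before /r/, so it lowers to [o]. /i/ is a high vowel immediately before /r/, so it lowers to [e]. /hpurirping/ → hporerping.

hporerping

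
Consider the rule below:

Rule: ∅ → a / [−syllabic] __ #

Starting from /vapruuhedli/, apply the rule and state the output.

vapruuhedli

No segment of /vapruuhedli/ meets the structural description of the rule, so the form surfaces unchanged.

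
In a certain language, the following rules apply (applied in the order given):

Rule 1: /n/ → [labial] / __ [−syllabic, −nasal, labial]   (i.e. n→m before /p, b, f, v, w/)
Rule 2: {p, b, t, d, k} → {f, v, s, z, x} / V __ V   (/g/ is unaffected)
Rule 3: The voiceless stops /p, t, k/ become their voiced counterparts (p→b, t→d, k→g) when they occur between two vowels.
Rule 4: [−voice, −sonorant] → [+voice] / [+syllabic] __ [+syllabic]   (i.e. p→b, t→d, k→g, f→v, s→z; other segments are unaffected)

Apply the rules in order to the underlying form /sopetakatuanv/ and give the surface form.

Rule 1 (nasal place assimilation): /n/ precedes the labial consonant /v/, so it assimilates in place to [m]. /sopetakatuanv/ → sopetakatuamv.
Rule 2 (intervocalic spirantization): /p/ is a stop between vowels /o/ and /e/, so it spirantizes to the fricative [f]. /t/ is a stop between vowels /e/ and /a/, so it spirantizes to the fricative [s]. /k/ is a stop between vowels /a/ and /a/, so it spirantizes to the fricative [x]. /t/ is a stop between vowels /a/ and /u/, so it spirantizes to the fricative [s]. /sopetakatuamv/ → sofesaxasuamv.
Rule 3 (intervocalic voicing): no segment meets the environment; /sofesaxasuamv/ is unchanged.
Rule 4 (intervocalic voicing): /f/ is a voiceless obstruent between vowels /o/ and /e/, so it voices to [v]. /s/ is a voiceless obstruent between vowels /e/ and /a/, so it voices to [z]. /s/ is a voiceless obstruent between vowels /a/ and /u/, so it voices to [z]. /sofesaxasuamv/ → sovezaxazuamv.

sovezaxazuamv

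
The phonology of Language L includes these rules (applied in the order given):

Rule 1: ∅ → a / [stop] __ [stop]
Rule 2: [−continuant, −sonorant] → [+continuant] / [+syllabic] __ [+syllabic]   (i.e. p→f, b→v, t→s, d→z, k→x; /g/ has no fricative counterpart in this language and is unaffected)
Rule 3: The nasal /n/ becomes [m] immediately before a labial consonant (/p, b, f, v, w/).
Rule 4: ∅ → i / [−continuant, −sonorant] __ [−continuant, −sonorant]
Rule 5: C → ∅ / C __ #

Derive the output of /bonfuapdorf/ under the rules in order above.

bomfuafazor

Rule 1 (stop-cluster a-epenthesis): /p/ and /d/ form a stop–stop cluster, so [a] is inserted between them. /bonfuapdorf/ → bonfuapadorf.
Rule 2 (intervocalic spirantization): /p/ is a stop between vowels /a/ and /a/, so it spirantizes to the fricative [f]. /d/ is a stop between vowels /a/ and /o/, so it spirantizes to the fricative [z]. /bonfuapadorf/ → bonfuafazorf.
Rule 3 (nasal place assimilation): /n/ precedes the labial consonant /f/, so it assimilates in place to [m]. /bonfuafazorf/ → bomfuafazorf.
Rule 4 (stop-cluster i-epenthesis): no segment meets the environment; /bomfuafazorf/ is unchanged.
Rule 5 (final cluster simplification): /f/ is the second consonant of a word-final cluster /rf/, so it deletes. /bomfuafazorf/ → bomfuafazor.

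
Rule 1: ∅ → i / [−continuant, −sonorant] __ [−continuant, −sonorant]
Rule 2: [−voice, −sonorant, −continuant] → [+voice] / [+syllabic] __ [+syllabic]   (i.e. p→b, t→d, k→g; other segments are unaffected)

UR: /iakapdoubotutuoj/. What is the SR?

Rule 1 (stop-cluster i-epenthesis): /p/ and /d/ form a stop–stop cluster, so [i] is inserted between them. /iakapdoubotutuoj/ → iakapidoubotutuoj.
Rule 2 (intervocalic voicing): /k/ is a voiceless stop between vowels /a/ and /a/, so it voices to [g]. /p/ is a voiceless stop between vowels /a/ and /i/, so it voices to [b]. /t/ is a voiceless stop between vowels /o/ and /u/, so it voices to [d]. /t/ is a voiceless stop between vowels /u/ and /u/, so it voices to [d]. /iakapidoubotutuoj/ → iagabidouboduduoj.

iagabidouboduduoj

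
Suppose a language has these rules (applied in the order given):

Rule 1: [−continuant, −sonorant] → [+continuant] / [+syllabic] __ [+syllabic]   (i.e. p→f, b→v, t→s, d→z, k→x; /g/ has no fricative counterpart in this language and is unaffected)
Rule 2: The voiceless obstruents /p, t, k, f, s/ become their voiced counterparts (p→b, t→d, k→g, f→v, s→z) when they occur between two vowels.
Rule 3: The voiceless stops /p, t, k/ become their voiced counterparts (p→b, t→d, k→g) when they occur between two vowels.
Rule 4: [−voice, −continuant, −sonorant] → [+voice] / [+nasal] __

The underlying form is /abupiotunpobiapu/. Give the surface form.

Rule 1 (intervocalic spirantization): /b/ is a stop between vowels /a/ and /u/, so it spirantizes to the fricative [v]. /p/ is a stop between vowels /u/ and /i/, so it spirantizes to the fricative [f]. /t/ is a stop between vowels /o/ and /u/, so it spirantizes to the fricative [s]. /b/ is a stop between vowels /o/ and /i/, so it spirantizes to the fricative [v]. /p/ is a stop between vowels /a/ and /u/, so it spirantizes to the fricative [f]. /abupiotunpobiapu/ → avufiosunpoviafu.
Rule 2 (intervocalic voicing): /f/ is a voiceless obstruent between vowels /u/ and /i/, so it voices to [v]. /s/ is a voiceless obstruent between vowels /o/ and /u/, so it voices to [z]. /f/ is a voiceless obstruent between vowels /a/ and /u/, so it voices to [v]. /avufiosunpoviafu/ → avuviozunpoviavu.
Rule 3 (intervocalic voicing): no segment meets the environment; /avuviozunpoviavu/ is unchanged.
Rule 4 (post-nasal voicing): /p/ is a voiceless stop immediately after the nasal /n/, so it voices to [b]. /avuviozunpoviavu/ → avuviozunboviavu.

avuviozunboviavu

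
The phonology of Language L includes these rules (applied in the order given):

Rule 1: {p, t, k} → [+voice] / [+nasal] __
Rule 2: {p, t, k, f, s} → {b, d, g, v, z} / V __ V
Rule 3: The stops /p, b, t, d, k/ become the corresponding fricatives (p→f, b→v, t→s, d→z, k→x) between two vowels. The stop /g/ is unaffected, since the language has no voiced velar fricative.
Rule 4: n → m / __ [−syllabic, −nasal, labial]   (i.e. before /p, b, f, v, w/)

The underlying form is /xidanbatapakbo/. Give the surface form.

Rule 1 (post-nasal voicing): no segment meets the environment; /xidanbatapakbo/ is unchanged.
Rule 2 (intervocalic voicing): /t/ is a voiceless obstruent between vowels /a/ and /a/, so it voices to [d]. /p/ is a voiceless obstruent between vowels /a/ and /a/, so it voices to [b]. /xidanbatapakbo/ → xidanbadabakbo.
Rule 3 (intervocalic spirantization): /d/ is a stop between vowels /i/ and /a/, so it spirantizes to the fricative [z]. /d/ is a stop between vowels /a/ and /a/, so it spirantizes to the fricative [z]. /b/ is a stop between vowels /a/ and /a/, so it spirantizes to the fricative [v]. /xidanbadabakbo/ → xizanbazavakbo.
Rule 4 (nasal place assimilation): /n/ precedes the labial consonant /b/, so it assimilates in place to [m]. /xizanbazavakbo/ → xizambazavakbo.

xizambazavakbo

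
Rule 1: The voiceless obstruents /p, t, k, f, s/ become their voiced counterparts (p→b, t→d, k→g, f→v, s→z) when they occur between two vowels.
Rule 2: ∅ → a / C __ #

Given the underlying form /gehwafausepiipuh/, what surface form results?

gehwavauzebiibuha

Rule 1 (intervocalic voicing): /f/ is a voiceless obstruent between vowels /a/ and /a/, so it voices to [v]. /s/ is a voiceless obstruent between vowels /u/ and /e/, so it voices to [z]. /p/ is a voiceless obstruent between vowels /e/ and /i/, so it voices to [b]. /p/ is a voiceless obstruent between vowels /i/ and /u/, so it voices to [b]. /gehwafausepiipuh/ → gehwavauzebiibuh.
Rule 2 (final a-epenthesis): the form ends in the consonant /h/, so [a] is inserted word-finally. /gehwavauzebiibuh/ → gehwavauzebiibuha.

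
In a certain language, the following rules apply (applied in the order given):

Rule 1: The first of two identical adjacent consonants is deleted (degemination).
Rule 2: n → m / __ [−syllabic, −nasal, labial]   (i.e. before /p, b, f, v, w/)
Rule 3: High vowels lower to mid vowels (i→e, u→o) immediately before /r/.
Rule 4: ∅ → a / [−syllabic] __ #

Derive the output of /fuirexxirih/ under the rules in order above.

fuerexeriha

Rule 1 (degemination): /xx/ is a geminate; the first /x/ deletes. /fuirexxirih/ → fuirexirih.
Rule 2 (nasal place assimilation): no segment meets the environment; /fuirexirih/ is unchanged.
Rule 3 (pre-rhotic lowering): /i/ is a high vowel immediately before /r/, so it lowers to [e]. /i/ is a high vowel immediately before /r/, so it lowers to [e]. /fuirexirih/ → fuerexerih.
Rule 4 (final a-epenthesis): the form ends in the consonant /h/, so [a] is inserted word-finally. /fuerexerih/ → fuerexeriha.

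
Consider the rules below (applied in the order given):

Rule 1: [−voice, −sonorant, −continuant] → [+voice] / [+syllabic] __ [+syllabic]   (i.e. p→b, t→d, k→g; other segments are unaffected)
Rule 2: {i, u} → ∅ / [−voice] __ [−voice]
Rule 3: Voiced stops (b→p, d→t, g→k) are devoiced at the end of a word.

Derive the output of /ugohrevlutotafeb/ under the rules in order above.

ugohrevludodafep

Rule 1 (intervocalic voicing): /t/ is a voiceless stop between vowels /u/ and /o/, so it voices to [d]. /t/ is a voiceless stop between vowels /o/ and /a/, so it voices to [d]. /ugohrevlutotafeb/ → ugohrevludodafeb.
Rule 2 (high vowel syncope): no segment meets the environment; /ugohrevludodafeb/ is unchanged.
Rule 3 (final devoicing): /b/ is a voiced stop in word-final position, so it devoices to [p]. /ugohrevludodafeb/ → ugohrevludodafep.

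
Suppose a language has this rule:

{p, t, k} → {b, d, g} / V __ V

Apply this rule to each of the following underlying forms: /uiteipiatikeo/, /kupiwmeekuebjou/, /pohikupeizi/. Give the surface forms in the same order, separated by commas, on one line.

/uiteipiatikeo/: /t/ is a voiceless stop between vowels /i/ and /e/, so it voices to [d]. /p/ is a voiceless stop between vowels /i/ and /i/, so it voices to [b]. /t/ is a voiceless stop between vowels /a/ and /i/, so it voices to [d]. /k/ is a voiceless stop between vowels /i/ and /e/, so it voices to [g]. → [uideibiadigeo].
/kupiwmeekuebjou/: /p/ is a voiceless stop between vowels /u/ and /i/, so it voices to [b]. /k/ is a voiceless stop between vowels /e/ and /u/, so it voices to [g]. → [kubiwmeeguebjou].
/pohikupeizi/: /k/ is a voiceless stop between vowels /i/ and /u/, so it voices to [g]. /p/ is a voiceless stop between vowels /u/ and /e/, so it voices to [b]. → [pohigubeizi].

uideibiadigeo, kubiwmeeguebjou, pohigubeizi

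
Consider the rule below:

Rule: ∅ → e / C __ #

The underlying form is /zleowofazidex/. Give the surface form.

the form ends in the consonant /x/, so [e] is inserted word-finally.
Surface form: [zleowofazidexe].

zleowofazidexe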